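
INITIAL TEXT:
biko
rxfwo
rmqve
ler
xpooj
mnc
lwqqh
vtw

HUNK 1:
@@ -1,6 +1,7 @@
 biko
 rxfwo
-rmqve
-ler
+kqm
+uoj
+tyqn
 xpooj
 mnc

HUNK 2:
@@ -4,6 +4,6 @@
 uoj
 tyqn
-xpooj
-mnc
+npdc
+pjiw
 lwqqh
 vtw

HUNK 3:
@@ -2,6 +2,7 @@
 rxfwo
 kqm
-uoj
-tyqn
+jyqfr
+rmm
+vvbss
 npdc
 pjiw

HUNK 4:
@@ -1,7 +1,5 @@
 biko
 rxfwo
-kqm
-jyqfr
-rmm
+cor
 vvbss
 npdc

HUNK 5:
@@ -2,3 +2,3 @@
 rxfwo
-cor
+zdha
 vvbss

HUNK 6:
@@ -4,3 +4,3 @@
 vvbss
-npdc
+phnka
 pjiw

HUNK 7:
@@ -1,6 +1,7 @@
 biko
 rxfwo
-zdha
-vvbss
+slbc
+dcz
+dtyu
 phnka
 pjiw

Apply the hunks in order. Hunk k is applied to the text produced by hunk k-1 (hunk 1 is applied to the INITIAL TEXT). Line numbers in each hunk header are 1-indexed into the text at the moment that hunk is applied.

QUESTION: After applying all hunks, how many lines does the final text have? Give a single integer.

Hunk 1: at line 1 remove [rmqve,ler] add [kqm,uoj,tyqn] -> 9 lines: biko rxfwo kqm uoj tyqn xpooj mnc lwqqh vtw
Hunk 2: at line 4 remove [xpooj,mnc] add [npdc,pjiw] -> 9 lines: biko rxfwo kqm uoj tyqn npdc pjiw lwqqh vtw
Hunk 3: at line 2 remove [uoj,tyqn] add [jyqfr,rmm,vvbss] -> 10 lines: biko rxfwo kqm jyqfr rmm vvbss npdc pjiw lwqqh vtw
Hunk 4: at line 1 remove [kqm,jyqfr,rmm] add [cor] -> 8 lines: biko rxfwo cor vvbss npdc pjiw lwqqh vtw
Hunk 5: at line 2 remove [cor] add [zdha] -> 8 lines: biko rxfwo zdha vvbss npdc pjiw lwqqh vtw
Hunk 6: at line 4 remove [npdc] add [phnka] -> 8 lines: biko rxfwo zdha vvbss phnka pjiw lwqqh vtw
Hunk 7: at line 1 remove [zdha,vvbss] add [slbc,dcz,dtyu] -> 9 lines: biko rxfwo slbc dcz dtyu phnka pjiw lwqqh vtw
Final line count: 9

Answer: 9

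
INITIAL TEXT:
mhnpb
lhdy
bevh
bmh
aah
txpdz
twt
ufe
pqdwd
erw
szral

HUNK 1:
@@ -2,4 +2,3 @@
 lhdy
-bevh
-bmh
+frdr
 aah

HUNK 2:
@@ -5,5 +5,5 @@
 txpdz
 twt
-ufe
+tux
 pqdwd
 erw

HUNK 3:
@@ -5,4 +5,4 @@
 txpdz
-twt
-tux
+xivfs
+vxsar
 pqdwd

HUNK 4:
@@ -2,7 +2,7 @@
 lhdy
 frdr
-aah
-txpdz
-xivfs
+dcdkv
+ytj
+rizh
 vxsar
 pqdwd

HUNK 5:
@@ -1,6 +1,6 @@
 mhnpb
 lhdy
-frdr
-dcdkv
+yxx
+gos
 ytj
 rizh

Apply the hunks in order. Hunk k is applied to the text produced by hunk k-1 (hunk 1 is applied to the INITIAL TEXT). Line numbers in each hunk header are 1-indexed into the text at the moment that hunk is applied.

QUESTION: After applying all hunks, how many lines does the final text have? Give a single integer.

Hunk 1: at line 2 remove [bevh,bmh] add [frdr] -> 10 lines: mhnpb lhdy frdr aah txpdz twt ufe pqdwd erw szral
Hunk 2: at line 5 remove [ufe] add [tux] -> 10 lines: mhnpb lhdy frdr aah txpdz twt tux pqdwd erw szral
Hunk 3: at line 5 remove [twt,tux] add [xivfs,vxsar] -> 10 lines: mhnpb lhdy frdr aah txpdz xivfs vxsar pqdwd erw szral
Hunk 4: at line 2 remove [aah,txpdz,xivfs] add [dcdkv,ytj,rizh] -> 10 lines: mhnpb lhdy frdr dcdkv ytj rizh vxsar pqdwd erw szral
Hunk 5: at line 1 remove [frdr,dcdkv] add [yxx,gos] -> 10 lines: mhnpb lhdy yxx gos ytj rizh vxsar pqdwd erw szral
Final line count: 10

Answer: 10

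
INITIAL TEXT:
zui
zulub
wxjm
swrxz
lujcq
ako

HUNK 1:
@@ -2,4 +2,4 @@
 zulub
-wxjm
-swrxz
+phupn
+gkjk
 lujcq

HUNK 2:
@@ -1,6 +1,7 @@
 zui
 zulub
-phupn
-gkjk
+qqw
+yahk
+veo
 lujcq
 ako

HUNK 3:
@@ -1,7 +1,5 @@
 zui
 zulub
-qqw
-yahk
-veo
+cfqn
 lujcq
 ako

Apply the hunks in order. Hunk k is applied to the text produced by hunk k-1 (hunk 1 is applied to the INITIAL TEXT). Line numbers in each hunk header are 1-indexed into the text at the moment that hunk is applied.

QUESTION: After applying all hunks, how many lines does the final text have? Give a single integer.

Answer: 5

Derivation:
Hunk 1: at line 2 remove [wxjm,swrxz] add [phupn,gkjk] -> 6 lines: zui zulub phupn gkjk lujcq ako
Hunk 2: at line 1 remove [phupn,gkjk] add [qqw,yahk,veo] -> 7 lines: zui zulub qqw yahk veo lujcq ako
Hunk 3: at line 1 remove [qqw,yahk,veo] add [cfqn] -> 5 lines: zui zulub cfqn lujcq ako
Final line count: 5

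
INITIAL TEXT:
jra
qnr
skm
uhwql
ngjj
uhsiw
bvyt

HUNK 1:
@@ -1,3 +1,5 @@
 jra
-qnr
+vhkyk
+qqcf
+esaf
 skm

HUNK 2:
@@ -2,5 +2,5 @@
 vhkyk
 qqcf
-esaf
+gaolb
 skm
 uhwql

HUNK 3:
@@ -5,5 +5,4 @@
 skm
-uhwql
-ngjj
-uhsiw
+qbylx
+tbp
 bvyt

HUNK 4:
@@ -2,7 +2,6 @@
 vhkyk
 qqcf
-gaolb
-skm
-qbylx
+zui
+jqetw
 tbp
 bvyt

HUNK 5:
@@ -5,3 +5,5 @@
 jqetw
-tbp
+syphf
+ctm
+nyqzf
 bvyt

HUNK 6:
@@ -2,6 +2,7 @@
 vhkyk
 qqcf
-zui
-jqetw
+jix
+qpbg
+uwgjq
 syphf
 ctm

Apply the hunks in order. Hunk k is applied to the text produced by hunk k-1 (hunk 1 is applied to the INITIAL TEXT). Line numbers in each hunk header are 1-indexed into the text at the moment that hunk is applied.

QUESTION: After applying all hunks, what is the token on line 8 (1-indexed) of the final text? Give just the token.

Hunk 1: at line 1 remove [qnr] add [vhkyk,qqcf,esaf] -> 9 lines: jra vhkyk qqcf esaf skm uhwql ngjj uhsiw bvyt
Hunk 2: at line 2 remove [esaf] add [gaolb] -> 9 lines: jra vhkyk qqcf gaolb skm uhwql ngjj uhsiw bvyt
Hunk 3: at line 5 remove [uhwql,ngjj,uhsiw] add [qbylx,tbp] -> 8 lines: jra vhkyk qqcf gaolb skm qbylx tbp bvyt
Hunk 4: at line 2 remove [gaolb,skm,qbylx] add [zui,jqetw] -> 7 lines: jra vhkyk qqcf zui jqetw tbp bvyt
Hunk 5: at line 5 remove [tbp] add [syphf,ctm,nyqzf] -> 9 lines: jra vhkyk qqcf zui jqetw syphf ctm nyqzf bvyt
Hunk 6: at line 2 remove [zui,jqetw] add [jix,qpbg,uwgjq] -> 10 lines: jra vhkyk qqcf jix qpbg uwgjq syphf ctm nyqzf bvyt
Final line 8: ctm

Answer: ctm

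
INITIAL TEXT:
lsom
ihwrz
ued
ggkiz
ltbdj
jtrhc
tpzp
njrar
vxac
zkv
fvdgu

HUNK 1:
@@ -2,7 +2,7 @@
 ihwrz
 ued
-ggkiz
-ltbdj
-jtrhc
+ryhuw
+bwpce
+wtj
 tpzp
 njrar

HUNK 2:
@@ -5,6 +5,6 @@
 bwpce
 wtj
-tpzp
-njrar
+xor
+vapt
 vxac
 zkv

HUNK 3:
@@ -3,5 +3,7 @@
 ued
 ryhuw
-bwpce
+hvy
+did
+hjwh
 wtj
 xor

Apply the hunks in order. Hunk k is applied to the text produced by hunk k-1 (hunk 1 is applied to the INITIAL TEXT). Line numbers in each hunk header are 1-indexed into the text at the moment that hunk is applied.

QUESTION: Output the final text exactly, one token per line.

Answer: lsom
ihwrz
ued
ryhuw
hvy
did
hjwh
wtj
xor
vapt
vxac
zkv
fvdgu

Derivation:
Hunk 1: at line 2 remove [ggkiz,ltbdj,jtrhc] add [ryhuw,bwpce,wtj] -> 11 lines: lsom ihwrz ued ryhuw bwpce wtj tpzp njrar vxac zkv fvdgu
Hunk 2: at line 5 remove [tpzp,njrar] add [xor,vapt] -> 11 lines: lsom ihwrz ued ryhuw bwpce wtj xor vapt vxac zkv fvdgu
Hunk 3: at line 3 remove [bwpce] add [hvy,did,hjwh] -> 13 lines: lsom ihwrz ued ryhuw hvy did hjwh wtj xor vapt vxac zkv fvdgu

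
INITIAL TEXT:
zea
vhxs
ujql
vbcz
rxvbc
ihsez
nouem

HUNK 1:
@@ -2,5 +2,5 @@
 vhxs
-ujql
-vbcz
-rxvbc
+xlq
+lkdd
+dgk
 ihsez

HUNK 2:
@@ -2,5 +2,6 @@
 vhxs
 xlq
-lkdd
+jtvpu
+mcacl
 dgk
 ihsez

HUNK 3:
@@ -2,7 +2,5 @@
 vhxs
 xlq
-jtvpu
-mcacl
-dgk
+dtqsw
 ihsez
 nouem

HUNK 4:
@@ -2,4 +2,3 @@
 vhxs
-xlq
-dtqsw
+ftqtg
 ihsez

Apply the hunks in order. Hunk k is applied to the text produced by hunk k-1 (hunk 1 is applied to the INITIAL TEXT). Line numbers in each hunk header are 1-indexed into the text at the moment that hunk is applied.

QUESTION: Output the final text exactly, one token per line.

Answer: zea
vhxs
ftqtg
ihsez
nouem

Derivation:
Hunk 1: at line 2 remove [ujql,vbcz,rxvbc] add [xlq,lkdd,dgk] -> 7 lines: zea vhxs xlq lkdd dgk ihsez nouem
Hunk 2: at line 2 remove [lkdd] add [jtvpu,mcacl] -> 8 lines: zea vhxs xlq jtvpu mcacl dgk ihsez nouem
Hunk 3: at line 2 remove [jtvpu,mcacl,dgk] add [dtqsw] -> 6 lines: zea vhxs xlq dtqsw ihsez nouem
Hunk 4: at line 2 remove [xlq,dtqsw] add [ftqtg] -> 5 lines: zea vhxs ftqtg ihsez nouem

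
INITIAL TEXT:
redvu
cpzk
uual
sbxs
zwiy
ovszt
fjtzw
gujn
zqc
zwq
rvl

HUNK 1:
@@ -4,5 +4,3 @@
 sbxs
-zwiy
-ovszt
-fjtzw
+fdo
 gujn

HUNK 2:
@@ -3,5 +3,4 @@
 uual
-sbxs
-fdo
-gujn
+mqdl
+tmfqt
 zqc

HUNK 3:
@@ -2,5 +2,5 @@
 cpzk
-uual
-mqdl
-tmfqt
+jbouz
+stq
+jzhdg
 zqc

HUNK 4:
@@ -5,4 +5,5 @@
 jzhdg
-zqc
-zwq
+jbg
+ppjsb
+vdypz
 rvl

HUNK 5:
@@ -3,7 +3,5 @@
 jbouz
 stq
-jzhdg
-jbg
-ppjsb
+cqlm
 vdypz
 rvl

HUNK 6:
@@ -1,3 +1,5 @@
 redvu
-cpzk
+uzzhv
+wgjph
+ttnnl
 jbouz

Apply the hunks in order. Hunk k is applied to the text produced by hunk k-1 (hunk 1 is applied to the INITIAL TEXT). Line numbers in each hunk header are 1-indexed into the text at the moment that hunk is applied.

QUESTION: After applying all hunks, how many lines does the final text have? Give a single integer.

Answer: 9

Derivation:
Hunk 1: at line 4 remove [zwiy,ovszt,fjtzw] add [fdo] -> 9 lines: redvu cpzk uual sbxs fdo gujn zqc zwq rvl
Hunk 2: at line 3 remove [sbxs,fdo,gujn] add [mqdl,tmfqt] -> 8 lines: redvu cpzk uual mqdl tmfqt zqc zwq rvl
Hunk 3: at line 2 remove [uual,mqdl,tmfqt] add [jbouz,stq,jzhdg] -> 8 lines: redvu cpzk jbouz stq jzhdg zqc zwq rvl
Hunk 4: at line 5 remove [zqc,zwq] add [jbg,ppjsb,vdypz] -> 9 lines: redvu cpzk jbouz stq jzhdg jbg ppjsb vdypz rvl
Hunk 5: at line 3 remove [jzhdg,jbg,ppjsb] add [cqlm] -> 7 lines: redvu cpzk jbouz stq cqlm vdypz rvl
Hunk 6: at line 1 remove [cpzk] add [uzzhv,wgjph,ttnnl] -> 9 lines: redvu uzzhv wgjph ttnnl jbouz stq cqlm vdypz rvl
Final line count: 9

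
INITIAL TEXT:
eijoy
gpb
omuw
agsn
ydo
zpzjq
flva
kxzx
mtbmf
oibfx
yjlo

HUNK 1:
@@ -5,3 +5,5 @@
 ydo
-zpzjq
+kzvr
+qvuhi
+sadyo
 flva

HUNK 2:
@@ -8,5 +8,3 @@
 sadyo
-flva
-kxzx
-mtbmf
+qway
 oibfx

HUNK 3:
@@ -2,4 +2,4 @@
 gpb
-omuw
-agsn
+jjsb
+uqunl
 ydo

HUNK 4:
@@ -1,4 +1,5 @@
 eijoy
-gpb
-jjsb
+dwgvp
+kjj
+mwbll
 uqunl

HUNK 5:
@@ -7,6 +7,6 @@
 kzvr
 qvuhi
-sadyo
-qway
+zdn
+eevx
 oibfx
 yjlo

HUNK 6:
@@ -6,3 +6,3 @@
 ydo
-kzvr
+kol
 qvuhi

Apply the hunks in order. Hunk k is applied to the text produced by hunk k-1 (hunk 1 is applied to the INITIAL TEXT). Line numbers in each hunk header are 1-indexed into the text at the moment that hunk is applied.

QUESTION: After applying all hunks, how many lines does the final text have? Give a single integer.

Answer: 12

Derivation:
Hunk 1: at line 5 remove [zpzjq] add [kzvr,qvuhi,sadyo] -> 13 lines: eijoy gpb omuw agsn ydo kzvr qvuhi sadyo flva kxzx mtbmf oibfx yjlo
Hunk 2: at line 8 remove [flva,kxzx,mtbmf] add [qway] -> 11 lines: eijoy gpb omuw agsn ydo kzvr qvuhi sadyo qway oibfx yjlo
Hunk 3: at line 2 remove [omuw,agsn] add [jjsb,uqunl] -> 11 lines: eijoy gpb jjsb uqunl ydo kzvr qvuhi sadyo qway oibfx yjlo
Hunk 4: at line 1 remove [gpb,jjsb] add [dwgvp,kjj,mwbll] -> 12 lines: eijoy dwgvp kjj mwbll uqunl ydo kzvr qvuhi sadyo qway oibfx yjlo
Hunk 5: at line 7 remove [sadyo,qway] add [zdn,eevx] -> 12 lines: eijoy dwgvp kjj mwbll uqunl ydo kzvr qvuhi zdn eevx oibfx yjlo
Hunk 6: at line 6 remove [kzvr] add [kol] -> 12 lines: eijoy dwgvp kjj mwbll uqunl ydo kol qvuhi zdn eevx oibfx yjlo
Final line count: 12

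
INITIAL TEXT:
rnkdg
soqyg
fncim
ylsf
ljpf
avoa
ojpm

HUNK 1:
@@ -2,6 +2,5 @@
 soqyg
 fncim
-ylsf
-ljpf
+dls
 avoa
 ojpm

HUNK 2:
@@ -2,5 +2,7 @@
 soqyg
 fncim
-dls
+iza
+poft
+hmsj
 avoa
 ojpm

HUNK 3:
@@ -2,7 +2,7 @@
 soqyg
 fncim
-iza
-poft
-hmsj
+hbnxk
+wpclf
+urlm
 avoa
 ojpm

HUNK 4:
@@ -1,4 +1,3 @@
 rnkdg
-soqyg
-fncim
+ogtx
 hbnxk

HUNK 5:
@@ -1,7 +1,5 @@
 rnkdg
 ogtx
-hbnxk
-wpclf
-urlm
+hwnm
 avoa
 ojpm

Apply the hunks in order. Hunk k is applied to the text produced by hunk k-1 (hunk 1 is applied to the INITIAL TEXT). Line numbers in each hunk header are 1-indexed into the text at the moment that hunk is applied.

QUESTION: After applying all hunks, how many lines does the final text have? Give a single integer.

Answer: 5

Derivation:
Hunk 1: at line 2 remove [ylsf,ljpf] add [dls] -> 6 lines: rnkdg soqyg fncim dls avoa ojpm
Hunk 2: at line 2 remove [dls] add [iza,poft,hmsj] -> 8 lines: rnkdg soqyg fncim iza poft hmsj avoa ojpm
Hunk 3: at line 2 remove [iza,poft,hmsj] add [hbnxk,wpclf,urlm] -> 8 lines: rnkdg soqyg fncim hbnxk wpclf urlm avoa ojpm
Hunk 4: at line 1 remove [soqyg,fncim] add [ogtx] -> 7 lines: rnkdg ogtx hbnxk wpclf urlm avoa ojpm
Hunk 5: at line 1 remove [hbnxk,wpclf,urlm] add [hwnm] -> 5 lines: rnkdg ogtx hwnm avoa ojpm
Final line count: 5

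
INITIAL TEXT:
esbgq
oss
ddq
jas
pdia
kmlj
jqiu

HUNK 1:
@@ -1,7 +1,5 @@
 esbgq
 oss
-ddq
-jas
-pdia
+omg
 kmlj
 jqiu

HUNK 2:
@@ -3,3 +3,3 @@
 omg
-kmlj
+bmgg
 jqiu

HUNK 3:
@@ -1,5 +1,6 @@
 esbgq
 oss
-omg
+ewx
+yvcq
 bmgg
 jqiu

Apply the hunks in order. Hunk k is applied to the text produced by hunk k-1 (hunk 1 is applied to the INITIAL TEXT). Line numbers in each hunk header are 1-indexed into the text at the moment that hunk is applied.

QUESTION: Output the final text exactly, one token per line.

Hunk 1: at line 1 remove [ddq,jas,pdia] add [omg] -> 5 lines: esbgq oss omg kmlj jqiu
Hunk 2: at line 3 remove [kmlj] add [bmgg] -> 5 lines: esbgq oss omg bmgg jqiu
Hunk 3: at line 1 remove [omg] add [ewx,yvcq] -> 6 lines: esbgq oss ewx yvcq bmgg jqiu

Answer: esbgq
oss
ewx
yvcq
bmgg
jqiu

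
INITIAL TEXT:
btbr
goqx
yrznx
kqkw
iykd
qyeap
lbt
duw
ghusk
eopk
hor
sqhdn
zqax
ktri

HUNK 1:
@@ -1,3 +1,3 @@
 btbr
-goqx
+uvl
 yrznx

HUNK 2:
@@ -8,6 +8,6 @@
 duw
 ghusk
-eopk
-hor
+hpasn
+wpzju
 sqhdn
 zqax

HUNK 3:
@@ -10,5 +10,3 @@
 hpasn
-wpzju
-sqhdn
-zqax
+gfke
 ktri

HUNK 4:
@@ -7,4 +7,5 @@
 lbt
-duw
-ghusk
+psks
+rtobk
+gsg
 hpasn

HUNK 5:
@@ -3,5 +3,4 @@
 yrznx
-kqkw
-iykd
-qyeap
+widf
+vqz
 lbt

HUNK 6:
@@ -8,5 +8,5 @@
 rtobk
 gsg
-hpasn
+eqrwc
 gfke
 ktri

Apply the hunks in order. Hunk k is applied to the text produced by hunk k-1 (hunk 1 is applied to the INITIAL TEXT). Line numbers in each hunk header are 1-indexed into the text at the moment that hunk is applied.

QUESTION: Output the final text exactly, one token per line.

Answer: btbr
uvl
yrznx
widf
vqz
lbt
psks
rtobk
gsg
eqrwc
gfke
ktri

Derivation:
Hunk 1: at line 1 remove [goqx] add [uvl] -> 14 lines: btbr uvl yrznx kqkw iykd qyeap lbt duw ghusk eopk hor sqhdn zqax ktri
Hunk 2: at line 8 remove [eopk,hor] add [hpasn,wpzju] -> 14 lines: btbr uvl yrznx kqkw iykd qyeap lbt duw ghusk hpasn wpzju sqhdn zqax ktri
Hunk 3: at line 10 remove [wpzju,sqhdn,zqax] add [gfke] -> 12 lines: btbr uvl yrznx kqkw iykd qyeap lbt duw ghusk hpasn gfke ktri
Hunk 4: at line 7 remove [duw,ghusk] add [psks,rtobk,gsg] -> 13 lines: btbr uvl yrznx kqkw iykd qyeap lbt psks rtobk gsg hpasn gfke ktri
Hunk 5: at line 3 remove [kqkw,iykd,qyeap] add [widf,vqz] -> 12 lines: btbr uvl yrznx widf vqz lbt psks rtobk gsg hpasn gfke ktri
Hunk 6: at line 8 remove [hpasn] add [eqrwc] -> 12 lines: btbr uvl yrznx widf vqz lbt psks rtobk gsg eqrwc gfke ktri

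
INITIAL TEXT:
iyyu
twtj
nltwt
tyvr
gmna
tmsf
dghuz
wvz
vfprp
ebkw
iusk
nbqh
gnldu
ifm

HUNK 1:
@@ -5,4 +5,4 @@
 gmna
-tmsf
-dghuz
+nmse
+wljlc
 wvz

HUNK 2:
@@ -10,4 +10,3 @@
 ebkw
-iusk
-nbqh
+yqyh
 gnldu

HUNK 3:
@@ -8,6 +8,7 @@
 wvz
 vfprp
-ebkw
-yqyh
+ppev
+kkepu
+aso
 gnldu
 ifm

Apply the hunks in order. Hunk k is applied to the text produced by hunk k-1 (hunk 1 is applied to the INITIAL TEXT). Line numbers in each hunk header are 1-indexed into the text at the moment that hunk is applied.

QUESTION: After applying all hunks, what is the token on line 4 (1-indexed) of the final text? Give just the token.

Hunk 1: at line 5 remove [tmsf,dghuz] add [nmse,wljlc] -> 14 lines: iyyu twtj nltwt tyvr gmna nmse wljlc wvz vfprp ebkw iusk nbqh gnldu ifm
Hunk 2: at line 10 remove [iusk,nbqh] add [yqyh] -> 13 lines: iyyu twtj nltwt tyvr gmna nmse wljlc wvz vfprp ebkw yqyh gnldu ifm
Hunk 3: at line 8 remove [ebkw,yqyh] add [ppev,kkepu,aso] -> 14 lines: iyyu twtj nltwt tyvr gmna nmse wljlc wvz vfprp ppev kkepu aso gnldu ifm
Final line 4: tyvr

Answer: tyvr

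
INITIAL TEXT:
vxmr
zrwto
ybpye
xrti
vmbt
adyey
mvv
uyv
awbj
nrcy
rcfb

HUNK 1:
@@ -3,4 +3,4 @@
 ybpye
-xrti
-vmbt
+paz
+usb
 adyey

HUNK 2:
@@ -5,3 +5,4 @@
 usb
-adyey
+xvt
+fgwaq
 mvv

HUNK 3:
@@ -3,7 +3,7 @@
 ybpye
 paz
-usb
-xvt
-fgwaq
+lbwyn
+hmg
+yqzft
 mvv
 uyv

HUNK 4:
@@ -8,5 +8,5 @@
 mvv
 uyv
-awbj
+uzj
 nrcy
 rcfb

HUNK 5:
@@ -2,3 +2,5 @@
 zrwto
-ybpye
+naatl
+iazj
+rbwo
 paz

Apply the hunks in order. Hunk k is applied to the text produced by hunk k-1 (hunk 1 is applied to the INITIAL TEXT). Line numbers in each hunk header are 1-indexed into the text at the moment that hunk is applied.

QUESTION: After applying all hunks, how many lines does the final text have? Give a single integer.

Answer: 14

Derivation:
Hunk 1: at line 3 remove [xrti,vmbt] add [paz,usb] -> 11 lines: vxmr zrwto ybpye paz usb adyey mvv uyv awbj nrcy rcfb
Hunk 2: at line 5 remove [adyey] add [xvt,fgwaq] -> 12 lines: vxmr zrwto ybpye paz usb xvt fgwaq mvv uyv awbj nrcy rcfb
Hunk 3: at line 3 remove [usb,xvt,fgwaq] add [lbwyn,hmg,yqzft] -> 12 lines: vxmr zrwto ybpye paz lbwyn hmg yqzft mvv uyv awbj nrcy rcfb
Hunk 4: at line 8 remove [awbj] add [uzj] -> 12 lines: vxmr zrwto ybpye paz lbwyn hmg yqzft mvv uyv uzj nrcy rcfb
Hunk 5: at line 2 remove [ybpye] add [naatl,iazj,rbwo] -> 14 lines: vxmr zrwto naatl iazj rbwo paz lbwyn hmg yqzft mvv uyv uzj nrcy rcfb
Final line count: 14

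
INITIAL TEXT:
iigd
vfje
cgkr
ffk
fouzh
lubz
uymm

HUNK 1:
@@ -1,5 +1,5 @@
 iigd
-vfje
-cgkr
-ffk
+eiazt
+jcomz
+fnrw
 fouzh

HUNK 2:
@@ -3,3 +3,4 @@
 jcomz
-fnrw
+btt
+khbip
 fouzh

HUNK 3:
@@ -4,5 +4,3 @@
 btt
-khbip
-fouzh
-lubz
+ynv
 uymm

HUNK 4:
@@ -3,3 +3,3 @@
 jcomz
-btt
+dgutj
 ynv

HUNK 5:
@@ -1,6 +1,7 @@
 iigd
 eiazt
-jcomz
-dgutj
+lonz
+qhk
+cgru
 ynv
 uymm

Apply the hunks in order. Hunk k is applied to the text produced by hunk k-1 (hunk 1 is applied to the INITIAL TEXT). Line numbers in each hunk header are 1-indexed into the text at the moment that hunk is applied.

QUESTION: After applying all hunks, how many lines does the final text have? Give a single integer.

Hunk 1: at line 1 remove [vfje,cgkr,ffk] add [eiazt,jcomz,fnrw] -> 7 lines: iigd eiazt jcomz fnrw fouzh lubz uymm
Hunk 2: at line 3 remove [fnrw] add [btt,khbip] -> 8 lines: iigd eiazt jcomz btt khbip fouzh lubz uymm
Hunk 3: at line 4 remove [khbip,fouzh,lubz] add [ynv] -> 6 lines: iigd eiazt jcomz btt ynv uymm
Hunk 4: at line 3 remove [btt] add [dgutj] -> 6 lines: iigd eiazt jcomz dgutj ynv uymm
Hunk 5: at line 1 remove [jcomz,dgutj] add [lonz,qhk,cgru] -> 7 lines: iigd eiazt lonz qhk cgru ynv uymm
Final line count: 7

Answer: 7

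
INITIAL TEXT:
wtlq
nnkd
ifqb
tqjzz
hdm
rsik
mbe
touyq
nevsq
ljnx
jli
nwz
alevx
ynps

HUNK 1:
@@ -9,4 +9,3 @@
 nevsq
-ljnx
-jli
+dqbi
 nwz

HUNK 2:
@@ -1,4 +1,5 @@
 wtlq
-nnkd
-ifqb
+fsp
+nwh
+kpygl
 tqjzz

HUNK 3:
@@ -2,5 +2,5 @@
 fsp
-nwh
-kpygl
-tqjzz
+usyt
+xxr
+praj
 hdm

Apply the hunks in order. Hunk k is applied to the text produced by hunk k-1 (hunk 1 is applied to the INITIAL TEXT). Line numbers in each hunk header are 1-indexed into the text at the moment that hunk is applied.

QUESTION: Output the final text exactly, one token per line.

Answer: wtlq
fsp
usyt
xxr
praj
hdm
rsik
mbe
touyq
nevsq
dqbi
nwz
alevx
ynps

Derivation:
Hunk 1: at line 9 remove [ljnx,jli] add [dqbi] -> 13 lines: wtlq nnkd ifqb tqjzz hdm rsik mbe touyq nevsq dqbi nwz alevx ynps
Hunk 2: at line 1 remove [nnkd,ifqb] add [fsp,nwh,kpygl] -> 14 lines: wtlq fsp nwh kpygl tqjzz hdm rsik mbe touyq nevsq dqbi nwz alevx ynps
Hunk 3: at line 2 remove [nwh,kpygl,tqjzz] add [usyt,xxr,praj] -> 14 lines: wtlq fsp usyt xxr praj hdm rsik mbe touyq nevsq dqbi nwz alevx ynps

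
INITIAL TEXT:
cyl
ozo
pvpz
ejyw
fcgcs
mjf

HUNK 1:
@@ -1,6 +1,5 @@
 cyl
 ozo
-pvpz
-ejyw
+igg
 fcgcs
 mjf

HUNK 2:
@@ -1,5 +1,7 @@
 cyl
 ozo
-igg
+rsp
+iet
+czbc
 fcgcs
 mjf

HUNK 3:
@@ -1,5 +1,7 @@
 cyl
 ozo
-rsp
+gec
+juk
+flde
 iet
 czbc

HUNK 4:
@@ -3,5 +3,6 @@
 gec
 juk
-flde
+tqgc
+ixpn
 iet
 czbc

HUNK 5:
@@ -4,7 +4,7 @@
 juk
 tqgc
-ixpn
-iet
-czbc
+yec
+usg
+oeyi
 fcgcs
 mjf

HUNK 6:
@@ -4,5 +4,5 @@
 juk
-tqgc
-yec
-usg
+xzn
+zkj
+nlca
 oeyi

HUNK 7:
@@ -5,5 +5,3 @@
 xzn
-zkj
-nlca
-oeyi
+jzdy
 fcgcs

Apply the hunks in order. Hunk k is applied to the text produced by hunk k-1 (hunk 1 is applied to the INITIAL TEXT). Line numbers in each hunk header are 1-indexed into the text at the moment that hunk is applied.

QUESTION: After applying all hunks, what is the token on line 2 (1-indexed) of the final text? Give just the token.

Hunk 1: at line 1 remove [pvpz,ejyw] add [igg] -> 5 lines: cyl ozo igg fcgcs mjf
Hunk 2: at line 1 remove [igg] add [rsp,iet,czbc] -> 7 lines: cyl ozo rsp iet czbc fcgcs mjf
Hunk 3: at line 1 remove [rsp] add [gec,juk,flde] -> 9 lines: cyl ozo gec juk flde iet czbc fcgcs mjf
Hunk 4: at line 3 remove [flde] add [tqgc,ixpn] -> 10 lines: cyl ozo gec juk tqgc ixpn iet czbc fcgcs mjf
Hunk 5: at line 4 remove [ixpn,iet,czbc] add [yec,usg,oeyi] -> 10 lines: cyl ozo gec juk tqgc yec usg oeyi fcgcs mjf
Hunk 6: at line 4 remove [tqgc,yec,usg] add [xzn,zkj,nlca] -> 10 lines: cyl ozo gec juk xzn zkj nlca oeyi fcgcs mjf
Hunk 7: at line 5 remove [zkj,nlca,oeyi] add [jzdy] -> 8 lines: cyl ozo gec juk xzn jzdy fcgcs mjf
Final line 2: ozo

Answer: ozo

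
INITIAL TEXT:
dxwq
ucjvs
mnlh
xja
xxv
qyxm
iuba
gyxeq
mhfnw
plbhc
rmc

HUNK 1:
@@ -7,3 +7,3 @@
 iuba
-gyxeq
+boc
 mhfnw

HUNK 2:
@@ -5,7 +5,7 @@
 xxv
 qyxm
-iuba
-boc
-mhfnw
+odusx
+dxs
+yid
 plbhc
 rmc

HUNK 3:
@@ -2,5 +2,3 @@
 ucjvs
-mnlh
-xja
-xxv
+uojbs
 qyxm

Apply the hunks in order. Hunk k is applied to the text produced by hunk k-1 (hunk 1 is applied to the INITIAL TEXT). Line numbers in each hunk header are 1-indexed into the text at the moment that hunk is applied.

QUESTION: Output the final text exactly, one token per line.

Answer: dxwq
ucjvs
uojbs
qyxm
odusx
dxs
yid
plbhc
rmc

Derivation:
Hunk 1: at line 7 remove [gyxeq] add [boc] -> 11 lines: dxwq ucjvs mnlh xja xxv qyxm iuba boc mhfnw plbhc rmc
Hunk 2: at line 5 remove [iuba,boc,mhfnw] add [odusx,dxs,yid] -> 11 lines: dxwq ucjvs mnlh xja xxv qyxm odusx dxs yid plbhc rmc
Hunk 3: at line 2 remove [mnlh,xja,xxv] add [uojbs] -> 9 lines: dxwq ucjvs uojbs qyxm odusx dxs yid plbhc rmc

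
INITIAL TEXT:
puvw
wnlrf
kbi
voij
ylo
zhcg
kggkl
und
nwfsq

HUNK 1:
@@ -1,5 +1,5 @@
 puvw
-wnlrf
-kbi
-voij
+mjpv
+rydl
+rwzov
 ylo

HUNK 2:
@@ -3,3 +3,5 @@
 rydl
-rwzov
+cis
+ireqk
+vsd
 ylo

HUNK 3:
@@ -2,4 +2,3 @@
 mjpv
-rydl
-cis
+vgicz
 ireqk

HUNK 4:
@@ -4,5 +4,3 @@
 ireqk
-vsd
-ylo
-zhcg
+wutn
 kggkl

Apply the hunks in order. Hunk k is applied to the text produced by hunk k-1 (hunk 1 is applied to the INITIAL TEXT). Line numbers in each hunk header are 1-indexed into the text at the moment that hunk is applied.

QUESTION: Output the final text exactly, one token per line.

Answer: puvw
mjpv
vgicz
ireqk
wutn
kggkl
und
nwfsq

Derivation:
Hunk 1: at line 1 remove [wnlrf,kbi,voij] add [mjpv,rydl,rwzov] -> 9 lines: puvw mjpv rydl rwzov ylo zhcg kggkl und nwfsq
Hunk 2: at line 3 remove [rwzov] add [cis,ireqk,vsd] -> 11 lines: puvw mjpv rydl cis ireqk vsd ylo zhcg kggkl und nwfsq
Hunk 3: at line 2 remove [rydl,cis] add [vgicz] -> 10 lines: puvw mjpv vgicz ireqk vsd ylo zhcg kggkl und nwfsq
Hunk 4: at line 4 remove [vsd,ylo,zhcg] add [wutn] -> 8 lines: puvw mjpv vgicz ireqk wutn kggkl und nwfsq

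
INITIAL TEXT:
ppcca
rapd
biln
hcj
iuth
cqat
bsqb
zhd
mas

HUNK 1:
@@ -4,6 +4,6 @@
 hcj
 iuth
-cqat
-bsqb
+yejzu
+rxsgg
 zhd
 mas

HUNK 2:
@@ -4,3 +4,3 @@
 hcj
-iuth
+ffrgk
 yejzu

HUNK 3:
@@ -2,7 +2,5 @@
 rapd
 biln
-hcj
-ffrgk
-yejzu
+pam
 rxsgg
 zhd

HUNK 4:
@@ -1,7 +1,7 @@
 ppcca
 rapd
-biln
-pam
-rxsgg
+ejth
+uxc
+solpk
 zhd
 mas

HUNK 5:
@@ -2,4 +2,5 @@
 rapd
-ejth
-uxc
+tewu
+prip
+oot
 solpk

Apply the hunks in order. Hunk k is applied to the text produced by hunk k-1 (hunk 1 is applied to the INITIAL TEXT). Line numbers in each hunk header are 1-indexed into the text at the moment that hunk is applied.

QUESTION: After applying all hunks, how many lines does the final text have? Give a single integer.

Hunk 1: at line 4 remove [cqat,bsqb] add [yejzu,rxsgg] -> 9 lines: ppcca rapd biln hcj iuth yejzu rxsgg zhd mas
Hunk 2: at line 4 remove [iuth] add [ffrgk] -> 9 lines: ppcca rapd biln hcj ffrgk yejzu rxsgg zhd mas
Hunk 3: at line 2 remove [hcj,ffrgk,yejzu] add [pam] -> 7 lines: ppcca rapd biln pam rxsgg zhd mas
Hunk 4: at line 1 remove [biln,pam,rxsgg] add [ejth,uxc,solpk] -> 7 lines: ppcca rapd ejth uxc solpk zhd mas
Hunk 5: at line 2 remove [ejth,uxc] add [tewu,prip,oot] -> 8 lines: ppcca rapd tewu prip oot solpk zhd mas
Final line count: 8

Answer: 8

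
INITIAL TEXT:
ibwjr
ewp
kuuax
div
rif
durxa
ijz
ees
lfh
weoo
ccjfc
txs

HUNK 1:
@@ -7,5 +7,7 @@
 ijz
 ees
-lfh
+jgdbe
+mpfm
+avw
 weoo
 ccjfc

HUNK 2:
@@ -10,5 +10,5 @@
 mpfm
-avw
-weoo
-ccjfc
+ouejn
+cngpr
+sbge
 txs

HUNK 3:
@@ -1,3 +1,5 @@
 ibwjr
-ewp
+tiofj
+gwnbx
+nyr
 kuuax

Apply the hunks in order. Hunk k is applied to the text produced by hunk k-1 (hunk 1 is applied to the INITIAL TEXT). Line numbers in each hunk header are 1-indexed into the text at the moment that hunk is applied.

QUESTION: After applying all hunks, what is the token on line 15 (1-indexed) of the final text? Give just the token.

Answer: sbge

Derivation:
Hunk 1: at line 7 remove [lfh] add [jgdbe,mpfm,avw] -> 14 lines: ibwjr ewp kuuax div rif durxa ijz ees jgdbe mpfm avw weoo ccjfc txs
Hunk 2: at line 10 remove [avw,weoo,ccjfc] add [ouejn,cngpr,sbge] -> 14 lines: ibwjr ewp kuuax div rif durxa ijz ees jgdbe mpfm ouejn cngpr sbge txs
Hunk 3: at line 1 remove [ewp] add [tiofj,gwnbx,nyr] -> 16 lines: ibwjr tiofj gwnbx nyr kuuax div rif durxa ijz ees jgdbe mpfm ouejn cngpr sbge txs
Final line 15: sbge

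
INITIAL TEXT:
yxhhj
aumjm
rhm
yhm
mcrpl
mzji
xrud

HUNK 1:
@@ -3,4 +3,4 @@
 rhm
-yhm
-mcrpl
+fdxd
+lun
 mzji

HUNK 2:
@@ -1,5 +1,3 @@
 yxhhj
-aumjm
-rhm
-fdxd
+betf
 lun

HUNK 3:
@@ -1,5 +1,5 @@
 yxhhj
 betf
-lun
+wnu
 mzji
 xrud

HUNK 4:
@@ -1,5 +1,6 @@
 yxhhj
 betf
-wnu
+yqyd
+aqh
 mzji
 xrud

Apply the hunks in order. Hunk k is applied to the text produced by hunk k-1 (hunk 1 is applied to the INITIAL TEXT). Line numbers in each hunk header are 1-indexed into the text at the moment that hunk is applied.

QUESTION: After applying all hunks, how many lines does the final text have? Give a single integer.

Hunk 1: at line 3 remove [yhm,mcrpl] add [fdxd,lun] -> 7 lines: yxhhj aumjm rhm fdxd lun mzji xrud
Hunk 2: at line 1 remove [aumjm,rhm,fdxd] add [betf] -> 5 lines: yxhhj betf lun mzji xrud
Hunk 3: at line 1 remove [lun] add [wnu] -> 5 lines: yxhhj betf wnu mzji xrud
Hunk 4: at line 1 remove [wnu] add [yqyd,aqh] -> 6 lines: yxhhj betf yqyd aqh mzji xrud
Final line count: 6

Answer: 6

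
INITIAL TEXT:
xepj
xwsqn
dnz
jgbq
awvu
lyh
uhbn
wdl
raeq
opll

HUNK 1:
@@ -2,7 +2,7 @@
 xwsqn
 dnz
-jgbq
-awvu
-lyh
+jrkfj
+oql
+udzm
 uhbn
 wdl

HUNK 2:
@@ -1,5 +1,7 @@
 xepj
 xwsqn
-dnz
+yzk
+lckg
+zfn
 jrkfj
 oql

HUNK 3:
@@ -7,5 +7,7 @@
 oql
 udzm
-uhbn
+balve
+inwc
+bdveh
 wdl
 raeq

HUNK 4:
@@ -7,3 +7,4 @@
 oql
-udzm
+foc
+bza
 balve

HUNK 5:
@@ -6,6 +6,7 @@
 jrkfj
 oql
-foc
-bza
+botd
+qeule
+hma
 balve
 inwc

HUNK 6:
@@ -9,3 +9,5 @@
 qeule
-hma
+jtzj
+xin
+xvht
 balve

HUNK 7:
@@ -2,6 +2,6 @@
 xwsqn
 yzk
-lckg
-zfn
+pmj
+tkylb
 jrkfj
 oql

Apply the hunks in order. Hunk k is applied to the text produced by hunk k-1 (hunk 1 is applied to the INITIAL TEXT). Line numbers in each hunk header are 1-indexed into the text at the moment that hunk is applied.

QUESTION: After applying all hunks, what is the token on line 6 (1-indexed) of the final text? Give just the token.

Hunk 1: at line 2 remove [jgbq,awvu,lyh] add [jrkfj,oql,udzm] -> 10 lines: xepj xwsqn dnz jrkfj oql udzm uhbn wdl raeq opll
Hunk 2: at line 1 remove [dnz] add [yzk,lckg,zfn] -> 12 lines: xepj xwsqn yzk lckg zfn jrkfj oql udzm uhbn wdl raeq opll
Hunk 3: at line 7 remove [uhbn] add [balve,inwc,bdveh] -> 14 lines: xepj xwsqn yzk lckg zfn jrkfj oql udzm balve inwc bdveh wdl raeq opll
Hunk 4: at line 7 remove [udzm] add [foc,bza] -> 15 lines: xepj xwsqn yzk lckg zfn jrkfj oql foc bza balve inwc bdveh wdl raeq opll
Hunk 5: at line 6 remove [foc,bza] add [botd,qeule,hma] -> 16 lines: xepj xwsqn yzk lckg zfn jrkfj oql botd qeule hma balve inwc bdveh wdl raeq opll
Hunk 6: at line 9 remove [hma] add [jtzj,xin,xvht] -> 18 lines: xepj xwsqn yzk lckg zfn jrkfj oql botd qeule jtzj xin xvht balve inwc bdveh wdl raeq opll
Hunk 7: at line 2 remove [lckg,zfn] add [pmj,tkylb] -> 18 lines: xepj xwsqn yzk pmj tkylb jrkfj oql botd qeule jtzj xin xvht balve inwc bdveh wdl raeq opll
Final line 6: jrkfj

Answer: jrkfj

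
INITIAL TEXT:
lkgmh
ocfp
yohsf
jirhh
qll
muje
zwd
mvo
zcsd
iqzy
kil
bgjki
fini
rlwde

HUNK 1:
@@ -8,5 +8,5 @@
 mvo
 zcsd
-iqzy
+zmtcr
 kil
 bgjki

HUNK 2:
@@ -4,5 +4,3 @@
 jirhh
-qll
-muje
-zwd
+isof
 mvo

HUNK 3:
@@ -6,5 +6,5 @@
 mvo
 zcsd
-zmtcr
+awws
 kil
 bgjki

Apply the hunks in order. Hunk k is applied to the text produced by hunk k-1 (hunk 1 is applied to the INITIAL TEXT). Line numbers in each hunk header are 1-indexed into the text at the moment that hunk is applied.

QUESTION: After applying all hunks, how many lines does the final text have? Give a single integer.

Hunk 1: at line 8 remove [iqzy] add [zmtcr] -> 14 lines: lkgmh ocfp yohsf jirhh qll muje zwd mvo zcsd zmtcr kil bgjki fini rlwde
Hunk 2: at line 4 remove [qll,muje,zwd] add [isof] -> 12 lines: lkgmh ocfp yohsf jirhh isof mvo zcsd zmtcr kil bgjki fini rlwde
Hunk 3: at line 6 remove [zmtcr] add [awws] -> 12 lines: lkgmh ocfp yohsf jirhh isof mvo zcsd awws kil bgjki fini rlwde
Final line count: 12

Answer: 12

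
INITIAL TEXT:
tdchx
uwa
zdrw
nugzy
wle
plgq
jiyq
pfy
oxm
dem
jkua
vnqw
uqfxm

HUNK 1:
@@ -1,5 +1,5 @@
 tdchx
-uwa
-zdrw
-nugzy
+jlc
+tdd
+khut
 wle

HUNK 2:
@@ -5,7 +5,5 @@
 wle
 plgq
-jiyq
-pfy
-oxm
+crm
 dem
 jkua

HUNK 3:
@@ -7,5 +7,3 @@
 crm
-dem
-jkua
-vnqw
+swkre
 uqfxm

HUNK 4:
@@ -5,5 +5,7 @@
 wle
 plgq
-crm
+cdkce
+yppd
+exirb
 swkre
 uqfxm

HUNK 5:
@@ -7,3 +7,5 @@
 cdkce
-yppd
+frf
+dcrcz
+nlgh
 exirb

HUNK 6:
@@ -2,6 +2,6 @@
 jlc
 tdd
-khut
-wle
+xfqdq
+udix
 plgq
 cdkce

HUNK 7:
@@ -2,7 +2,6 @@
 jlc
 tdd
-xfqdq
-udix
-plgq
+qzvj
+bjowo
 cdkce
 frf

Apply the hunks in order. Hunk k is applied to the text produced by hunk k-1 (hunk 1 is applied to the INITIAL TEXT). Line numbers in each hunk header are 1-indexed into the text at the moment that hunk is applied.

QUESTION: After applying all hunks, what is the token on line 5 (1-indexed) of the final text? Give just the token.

Hunk 1: at line 1 remove [uwa,zdrw,nugzy] add [jlc,tdd,khut] -> 13 lines: tdchx jlc tdd khut wle plgq jiyq pfy oxm dem jkua vnqw uqfxm
Hunk 2: at line 5 remove [jiyq,pfy,oxm] add [crm] -> 11 lines: tdchx jlc tdd khut wle plgq crm dem jkua vnqw uqfxm
Hunk 3: at line 7 remove [dem,jkua,vnqw] add [swkre] -> 9 lines: tdchx jlc tdd khut wle plgq crm swkre uqfxm
Hunk 4: at line 5 remove [crm] add [cdkce,yppd,exirb] -> 11 lines: tdchx jlc tdd khut wle plgq cdkce yppd exirb swkre uqfxm
Hunk 5: at line 7 remove [yppd] add [frf,dcrcz,nlgh] -> 13 lines: tdchx jlc tdd khut wle plgq cdkce frf dcrcz nlgh exirb swkre uqfxm
Hunk 6: at line 2 remove [khut,wle] add [xfqdq,udix] -> 13 lines: tdchx jlc tdd xfqdq udix plgq cdkce frf dcrcz nlgh exirb swkre uqfxm
Hunk 7: at line 2 remove [xfqdq,udix,plgq] add [qzvj,bjowo] -> 12 lines: tdchx jlc tdd qzvj bjowo cdkce frf dcrcz nlgh exirb swkre uqfxm
Final line 5: bjowo

Answer: bjowo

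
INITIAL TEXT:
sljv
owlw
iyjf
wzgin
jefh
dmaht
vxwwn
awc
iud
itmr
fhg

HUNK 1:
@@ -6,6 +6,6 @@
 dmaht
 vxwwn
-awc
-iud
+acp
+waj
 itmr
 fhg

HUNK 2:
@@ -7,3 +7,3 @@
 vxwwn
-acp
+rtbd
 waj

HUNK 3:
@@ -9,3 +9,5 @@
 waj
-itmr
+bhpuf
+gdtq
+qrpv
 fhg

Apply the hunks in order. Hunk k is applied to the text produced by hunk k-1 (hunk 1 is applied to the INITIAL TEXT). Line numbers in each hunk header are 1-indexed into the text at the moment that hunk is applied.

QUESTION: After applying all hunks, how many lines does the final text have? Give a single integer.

Answer: 13

Derivation:
Hunk 1: at line 6 remove [awc,iud] add [acp,waj] -> 11 lines: sljv owlw iyjf wzgin jefh dmaht vxwwn acp waj itmr fhg
Hunk 2: at line 7 remove [acp] add [rtbd] -> 11 lines: sljv owlw iyjf wzgin jefh dmaht vxwwn rtbd waj itmr fhg
Hunk 3: at line 9 remove [itmr] add [bhpuf,gdtq,qrpv] -> 13 lines: sljv owlw iyjf wzgin jefh dmaht vxwwn rtbd waj bhpuf gdtq qrpv fhg
Final line count: 13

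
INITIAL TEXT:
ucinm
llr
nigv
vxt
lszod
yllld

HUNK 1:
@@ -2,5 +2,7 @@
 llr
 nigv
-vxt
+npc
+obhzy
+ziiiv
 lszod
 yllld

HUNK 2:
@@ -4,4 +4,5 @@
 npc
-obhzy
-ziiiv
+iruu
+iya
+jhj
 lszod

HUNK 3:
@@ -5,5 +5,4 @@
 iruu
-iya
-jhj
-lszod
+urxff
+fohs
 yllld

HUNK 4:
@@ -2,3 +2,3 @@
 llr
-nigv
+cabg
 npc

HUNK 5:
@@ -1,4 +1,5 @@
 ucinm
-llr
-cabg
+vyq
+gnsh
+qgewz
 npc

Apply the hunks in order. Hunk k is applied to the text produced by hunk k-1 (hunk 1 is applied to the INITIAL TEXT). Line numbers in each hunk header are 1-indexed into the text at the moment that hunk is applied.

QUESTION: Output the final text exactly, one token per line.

Answer: ucinm
vyq
gnsh
qgewz
npc
iruu
urxff
fohs
yllld

Derivation:
Hunk 1: at line 2 remove [vxt] add [npc,obhzy,ziiiv] -> 8 lines: ucinm llr nigv npc obhzy ziiiv lszod yllld
Hunk 2: at line 4 remove [obhzy,ziiiv] add [iruu,iya,jhj] -> 9 lines: ucinm llr nigv npc iruu iya jhj lszod yllld
Hunk 3: at line 5 remove [iya,jhj,lszod] add [urxff,fohs] -> 8 lines: ucinm llr nigv npc iruu urxff fohs yllld
Hunk 4: at line 2 remove [nigv] add [cabg] -> 8 lines: ucinm llr cabg npc iruu urxff fohs yllld
Hunk 5: at line 1 remove [llr,cabg] add [vyq,gnsh,qgewz] -> 9 lines: ucinm vyq gnsh qgewz npc iruu urxff fohs yllld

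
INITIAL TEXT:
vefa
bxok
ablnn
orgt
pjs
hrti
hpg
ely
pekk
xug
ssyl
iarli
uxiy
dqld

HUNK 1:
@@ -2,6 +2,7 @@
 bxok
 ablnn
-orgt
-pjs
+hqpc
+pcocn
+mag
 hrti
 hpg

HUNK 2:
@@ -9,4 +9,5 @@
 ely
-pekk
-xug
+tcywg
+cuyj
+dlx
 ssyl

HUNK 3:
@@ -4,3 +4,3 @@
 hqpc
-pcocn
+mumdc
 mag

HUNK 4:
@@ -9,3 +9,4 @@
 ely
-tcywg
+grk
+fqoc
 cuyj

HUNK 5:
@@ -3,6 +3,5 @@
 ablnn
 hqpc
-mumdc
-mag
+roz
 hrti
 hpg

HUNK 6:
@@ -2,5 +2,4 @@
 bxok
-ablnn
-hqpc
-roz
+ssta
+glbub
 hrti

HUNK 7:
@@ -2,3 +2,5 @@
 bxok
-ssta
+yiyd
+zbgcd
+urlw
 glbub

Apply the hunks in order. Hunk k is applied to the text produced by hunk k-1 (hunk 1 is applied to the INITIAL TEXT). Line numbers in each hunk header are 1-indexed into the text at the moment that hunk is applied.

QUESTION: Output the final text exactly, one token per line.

Answer: vefa
bxok
yiyd
zbgcd
urlw
glbub
hrti
hpg
ely
grk
fqoc
cuyj
dlx
ssyl
iarli
uxiy
dqld

Derivation:
Hunk 1: at line 2 remove [orgt,pjs] add [hqpc,pcocn,mag] -> 15 lines: vefa bxok ablnn hqpc pcocn mag hrti hpg ely pekk xug ssyl iarli uxiy dqld
Hunk 2: at line 9 remove [pekk,xug] add [tcywg,cuyj,dlx] -> 16 lines: vefa bxok ablnn hqpc pcocn mag hrti hpg ely tcywg cuyj dlx ssyl iarli uxiy dqld
Hunk 3: at line 4 remove [pcocn] add [mumdc] -> 16 lines: vefa bxok ablnn hqpc mumdc mag hrti hpg ely tcywg cuyj dlx ssyl iarli uxiy dqld
Hunk 4: at line 9 remove [tcywg] add [grk,fqoc] -> 17 lines: vefa bxok ablnn hqpc mumdc mag hrti hpg ely grk fqoc cuyj dlx ssyl iarli uxiy dqld
Hunk 5: at line 3 remove [mumdc,mag] add [roz] -> 16 lines: vefa bxok ablnn hqpc roz hrti hpg ely grk fqoc cuyj dlx ssyl iarli uxiy dqld
Hunk 6: at line 2 remove [ablnn,hqpc,roz] add [ssta,glbub] -> 15 lines: vefa bxok ssta glbub hrti hpg ely grk fqoc cuyj dlx ssyl iarli uxiy dqld
Hunk 7: at line 2 remove [ssta] add [yiyd,zbgcd,urlw] -> 17 lines: vefa bxok yiyd zbgcd urlw glbub hrti hpg ely grk fqoc cuyj dlx ssyl iarli uxiy dqld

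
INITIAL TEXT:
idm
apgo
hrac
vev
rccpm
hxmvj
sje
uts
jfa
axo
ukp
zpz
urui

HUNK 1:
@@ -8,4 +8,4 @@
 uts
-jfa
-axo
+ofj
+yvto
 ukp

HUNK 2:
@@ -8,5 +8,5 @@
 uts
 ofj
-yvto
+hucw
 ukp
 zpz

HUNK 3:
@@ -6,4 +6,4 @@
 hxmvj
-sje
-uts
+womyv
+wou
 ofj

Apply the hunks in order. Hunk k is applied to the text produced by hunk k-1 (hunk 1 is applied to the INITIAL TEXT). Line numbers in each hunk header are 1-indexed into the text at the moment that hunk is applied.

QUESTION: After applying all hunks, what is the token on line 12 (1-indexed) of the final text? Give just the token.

Hunk 1: at line 8 remove [jfa,axo] add [ofj,yvto] -> 13 lines: idm apgo hrac vev rccpm hxmvj sje uts ofj yvto ukp zpz urui
Hunk 2: at line 8 remove [yvto] add [hucw] -> 13 lines: idm apgo hrac vev rccpm hxmvj sje uts ofj hucw ukp zpz urui
Hunk 3: at line 6 remove [sje,uts] add [womyv,wou] -> 13 lines: idm apgo hrac vev rccpm hxmvj womyv wou ofj hucw ukp zpz urui
Final line 12: zpz

Answer: zpz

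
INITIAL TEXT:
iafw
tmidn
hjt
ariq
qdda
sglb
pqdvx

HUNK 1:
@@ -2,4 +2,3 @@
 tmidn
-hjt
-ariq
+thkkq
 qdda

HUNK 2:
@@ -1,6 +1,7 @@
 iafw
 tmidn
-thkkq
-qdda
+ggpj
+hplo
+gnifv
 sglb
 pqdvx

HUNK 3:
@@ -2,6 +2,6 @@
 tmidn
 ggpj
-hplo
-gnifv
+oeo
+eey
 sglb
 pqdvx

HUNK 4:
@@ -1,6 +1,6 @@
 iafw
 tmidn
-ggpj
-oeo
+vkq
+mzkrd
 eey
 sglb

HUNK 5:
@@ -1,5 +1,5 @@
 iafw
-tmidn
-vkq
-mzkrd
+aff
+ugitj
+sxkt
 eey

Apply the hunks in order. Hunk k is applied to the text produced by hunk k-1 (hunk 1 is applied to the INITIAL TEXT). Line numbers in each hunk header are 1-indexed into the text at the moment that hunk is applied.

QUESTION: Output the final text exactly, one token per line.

Hunk 1: at line 2 remove [hjt,ariq] add [thkkq] -> 6 lines: iafw tmidn thkkq qdda sglb pqdvx
Hunk 2: at line 1 remove [thkkq,qdda] add [ggpj,hplo,gnifv] -> 7 lines: iafw tmidn ggpj hplo gnifv sglb pqdvx
Hunk 3: at line 2 remove [hplo,gnifv] add [oeo,eey] -> 7 lines: iafw tmidn ggpj oeo eey sglb pqdvx
Hunk 4: at line 1 remove [ggpj,oeo] add [vkq,mzkrd] -> 7 lines: iafw tmidn vkq mzkrd eey sglb pqdvx
Hunk 5: at line 1 remove [tmidn,vkq,mzkrd] add [aff,ugitj,sxkt] -> 7 lines: iafw aff ugitj sxkt eey sglb pqdvx

Answer: iafw
aff
ugitj
sxkt
eey
sglb
pqdvx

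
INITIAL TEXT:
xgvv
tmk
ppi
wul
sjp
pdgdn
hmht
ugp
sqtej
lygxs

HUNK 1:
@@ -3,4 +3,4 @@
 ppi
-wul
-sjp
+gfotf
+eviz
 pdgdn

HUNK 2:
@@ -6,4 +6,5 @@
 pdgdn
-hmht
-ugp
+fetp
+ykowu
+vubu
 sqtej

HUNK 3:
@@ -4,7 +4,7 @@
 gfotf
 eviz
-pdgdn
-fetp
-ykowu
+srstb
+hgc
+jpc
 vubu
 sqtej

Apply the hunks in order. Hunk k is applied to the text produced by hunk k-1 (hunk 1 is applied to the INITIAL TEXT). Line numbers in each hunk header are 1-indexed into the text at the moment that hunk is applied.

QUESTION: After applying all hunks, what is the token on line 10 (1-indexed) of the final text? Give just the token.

Answer: sqtej

Derivation:
Hunk 1: at line 3 remove [wul,sjp] add [gfotf,eviz] -> 10 lines: xgvv tmk ppi gfotf eviz pdgdn hmht ugp sqtej lygxs
Hunk 2: at line 6 remove [hmht,ugp] add [fetp,ykowu,vubu] -> 11 lines: xgvv tmk ppi gfotf eviz pdgdn fetp ykowu vubu sqtej lygxs
Hunk 3: at line 4 remove [pdgdn,fetp,ykowu] add [srstb,hgc,jpc] -> 11 lines: xgvv tmk ppi gfotf eviz srstb hgc jpc vubu sqtej lygxs
Final line 10: sqtej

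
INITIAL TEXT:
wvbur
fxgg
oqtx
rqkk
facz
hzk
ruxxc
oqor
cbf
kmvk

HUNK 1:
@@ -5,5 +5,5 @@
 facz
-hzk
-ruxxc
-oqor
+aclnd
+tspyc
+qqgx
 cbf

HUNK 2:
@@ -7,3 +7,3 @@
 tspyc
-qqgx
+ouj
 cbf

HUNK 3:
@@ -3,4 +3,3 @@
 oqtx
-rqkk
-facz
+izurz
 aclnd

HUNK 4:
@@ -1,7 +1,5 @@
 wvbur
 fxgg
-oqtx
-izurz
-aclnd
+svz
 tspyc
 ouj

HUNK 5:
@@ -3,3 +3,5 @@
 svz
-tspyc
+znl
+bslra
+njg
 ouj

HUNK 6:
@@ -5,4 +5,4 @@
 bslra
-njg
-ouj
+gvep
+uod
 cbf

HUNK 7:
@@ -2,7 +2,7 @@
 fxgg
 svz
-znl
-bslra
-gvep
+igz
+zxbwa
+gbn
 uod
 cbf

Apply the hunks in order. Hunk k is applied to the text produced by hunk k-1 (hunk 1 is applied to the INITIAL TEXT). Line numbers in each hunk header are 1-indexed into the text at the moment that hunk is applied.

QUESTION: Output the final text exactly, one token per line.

Hunk 1: at line 5 remove [hzk,ruxxc,oqor] add [aclnd,tspyc,qqgx] -> 10 lines: wvbur fxgg oqtx rqkk facz aclnd tspyc qqgx cbf kmvk
Hunk 2: at line 7 remove [qqgx] add [ouj] -> 10 lines: wvbur fxgg oqtx rqkk facz aclnd tspyc ouj cbf kmvk
Hunk 3: at line 3 remove [rqkk,facz] add [izurz] -> 9 lines: wvbur fxgg oqtx izurz aclnd tspyc ouj cbf kmvk
Hunk 4: at line 1 remove [oqtx,izurz,aclnd] add [svz] -> 7 lines: wvbur fxgg svz tspyc ouj cbf kmvk
Hunk 5: at line 3 remove [tspyc] add [znl,bslra,njg] -> 9 lines: wvbur fxgg svz znl bslra njg ouj cbf kmvk
Hunk 6: at line 5 remove [njg,ouj] add [gvep,uod] -> 9 lines: wvbur fxgg svz znl bslra gvep uod cbf kmvk
Hunk 7: at line 2 remove [znl,bslra,gvep] add [igz,zxbwa,gbn] -> 9 lines: wvbur fxgg svz igz zxbwa gbn uod cbf kmvk

Answer: wvbur
fxgg
svz
igz
zxbwa
gbn
uod
cbf
kmvk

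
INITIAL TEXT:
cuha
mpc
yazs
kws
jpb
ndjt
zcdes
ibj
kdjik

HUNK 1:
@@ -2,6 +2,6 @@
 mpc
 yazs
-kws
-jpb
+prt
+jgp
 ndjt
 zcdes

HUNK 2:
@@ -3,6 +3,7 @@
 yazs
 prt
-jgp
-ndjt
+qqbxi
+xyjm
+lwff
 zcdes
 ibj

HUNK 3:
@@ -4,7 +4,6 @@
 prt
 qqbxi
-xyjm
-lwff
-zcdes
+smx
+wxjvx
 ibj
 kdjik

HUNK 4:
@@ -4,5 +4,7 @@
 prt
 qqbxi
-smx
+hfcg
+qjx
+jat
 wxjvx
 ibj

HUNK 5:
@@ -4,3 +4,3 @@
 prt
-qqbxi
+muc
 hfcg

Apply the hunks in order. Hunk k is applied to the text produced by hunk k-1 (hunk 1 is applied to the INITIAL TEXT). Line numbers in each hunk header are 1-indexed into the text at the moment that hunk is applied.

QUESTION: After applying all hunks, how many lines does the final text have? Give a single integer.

Hunk 1: at line 2 remove [kws,jpb] add [prt,jgp] -> 9 lines: cuha mpc yazs prt jgp ndjt zcdes ibj kdjik
Hunk 2: at line 3 remove [jgp,ndjt] add [qqbxi,xyjm,lwff] -> 10 lines: cuha mpc yazs prt qqbxi xyjm lwff zcdes ibj kdjik
Hunk 3: at line 4 remove [xyjm,lwff,zcdes] add [smx,wxjvx] -> 9 lines: cuha mpc yazs prt qqbxi smx wxjvx ibj kdjik
Hunk 4: at line 4 remove [smx] add [hfcg,qjx,jat] -> 11 lines: cuha mpc yazs prt qqbxi hfcg qjx jat wxjvx ibj kdjik
Hunk 5: at line 4 remove [qqbxi] add [muc] -> 11 lines: cuha mpc yazs prt muc hfcg qjx jat wxjvx ibj kdjik
Final line count: 11

Answer: 11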